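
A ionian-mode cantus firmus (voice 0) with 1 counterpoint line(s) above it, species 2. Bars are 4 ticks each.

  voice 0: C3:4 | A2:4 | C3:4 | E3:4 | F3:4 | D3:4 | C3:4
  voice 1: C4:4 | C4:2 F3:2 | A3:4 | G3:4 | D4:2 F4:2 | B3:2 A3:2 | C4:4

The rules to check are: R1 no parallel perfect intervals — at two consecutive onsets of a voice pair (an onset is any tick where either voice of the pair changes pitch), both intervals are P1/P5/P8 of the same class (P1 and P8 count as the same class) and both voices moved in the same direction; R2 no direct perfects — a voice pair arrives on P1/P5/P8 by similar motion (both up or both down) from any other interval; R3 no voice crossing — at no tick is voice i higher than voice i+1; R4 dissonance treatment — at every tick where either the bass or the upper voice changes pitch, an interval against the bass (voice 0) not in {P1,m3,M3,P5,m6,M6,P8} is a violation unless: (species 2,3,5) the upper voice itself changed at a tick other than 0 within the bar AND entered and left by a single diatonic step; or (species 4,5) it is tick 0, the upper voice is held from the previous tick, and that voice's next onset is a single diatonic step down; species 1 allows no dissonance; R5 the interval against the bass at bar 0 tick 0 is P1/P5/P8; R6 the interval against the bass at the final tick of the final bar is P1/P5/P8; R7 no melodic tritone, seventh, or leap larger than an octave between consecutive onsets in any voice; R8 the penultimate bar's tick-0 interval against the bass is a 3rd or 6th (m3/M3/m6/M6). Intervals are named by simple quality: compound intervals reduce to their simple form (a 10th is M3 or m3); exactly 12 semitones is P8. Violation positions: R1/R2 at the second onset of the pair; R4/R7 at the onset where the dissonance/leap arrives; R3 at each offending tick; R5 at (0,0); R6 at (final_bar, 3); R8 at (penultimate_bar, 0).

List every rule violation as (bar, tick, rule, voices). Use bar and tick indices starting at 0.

(5, 0, R7, (1,))

bar 0: v0=C3 v1=C4 downbeat P8
bar 1: v0=A2 v1=C4 downbeat m3
bar 2: v0=C3 v1=A3 downbeat M6
bar 3: v0=E3 v1=G3 downbeat m3
bar 4: v0=F3 v1=D4 downbeat M6
bar 5: v0=D3 v1=B3 downbeat M6
bar 6: v0=C3 v1=C4 downbeat P8
  -> R7 @ bar 5 tick 0 v(1,): F4->B3 leap 6st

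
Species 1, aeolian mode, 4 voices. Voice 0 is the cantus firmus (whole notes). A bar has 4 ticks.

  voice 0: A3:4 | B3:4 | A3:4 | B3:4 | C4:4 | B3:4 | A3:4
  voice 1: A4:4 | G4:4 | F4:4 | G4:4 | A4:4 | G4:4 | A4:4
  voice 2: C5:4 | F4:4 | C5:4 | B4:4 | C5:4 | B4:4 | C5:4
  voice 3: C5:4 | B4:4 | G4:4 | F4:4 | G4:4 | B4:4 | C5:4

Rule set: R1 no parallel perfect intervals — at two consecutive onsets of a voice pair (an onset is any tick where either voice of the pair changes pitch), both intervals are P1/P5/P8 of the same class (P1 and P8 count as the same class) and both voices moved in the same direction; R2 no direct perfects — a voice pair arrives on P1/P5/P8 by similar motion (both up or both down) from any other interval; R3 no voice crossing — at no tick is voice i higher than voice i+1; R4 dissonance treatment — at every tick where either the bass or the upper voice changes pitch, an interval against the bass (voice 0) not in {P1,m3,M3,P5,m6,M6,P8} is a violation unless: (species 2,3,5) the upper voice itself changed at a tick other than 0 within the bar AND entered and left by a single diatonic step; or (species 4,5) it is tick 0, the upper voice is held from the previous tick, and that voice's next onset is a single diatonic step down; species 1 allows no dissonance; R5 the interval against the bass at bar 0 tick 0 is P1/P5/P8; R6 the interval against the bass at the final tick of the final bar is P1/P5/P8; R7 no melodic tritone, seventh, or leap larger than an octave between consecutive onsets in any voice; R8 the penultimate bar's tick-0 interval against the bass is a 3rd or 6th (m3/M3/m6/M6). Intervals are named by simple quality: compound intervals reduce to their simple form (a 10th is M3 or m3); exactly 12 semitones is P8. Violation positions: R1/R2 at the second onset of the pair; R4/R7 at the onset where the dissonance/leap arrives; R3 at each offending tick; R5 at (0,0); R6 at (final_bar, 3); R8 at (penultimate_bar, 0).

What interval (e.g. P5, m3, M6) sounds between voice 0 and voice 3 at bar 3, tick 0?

TT

voice 0=B3 voice 3=F4 -> TT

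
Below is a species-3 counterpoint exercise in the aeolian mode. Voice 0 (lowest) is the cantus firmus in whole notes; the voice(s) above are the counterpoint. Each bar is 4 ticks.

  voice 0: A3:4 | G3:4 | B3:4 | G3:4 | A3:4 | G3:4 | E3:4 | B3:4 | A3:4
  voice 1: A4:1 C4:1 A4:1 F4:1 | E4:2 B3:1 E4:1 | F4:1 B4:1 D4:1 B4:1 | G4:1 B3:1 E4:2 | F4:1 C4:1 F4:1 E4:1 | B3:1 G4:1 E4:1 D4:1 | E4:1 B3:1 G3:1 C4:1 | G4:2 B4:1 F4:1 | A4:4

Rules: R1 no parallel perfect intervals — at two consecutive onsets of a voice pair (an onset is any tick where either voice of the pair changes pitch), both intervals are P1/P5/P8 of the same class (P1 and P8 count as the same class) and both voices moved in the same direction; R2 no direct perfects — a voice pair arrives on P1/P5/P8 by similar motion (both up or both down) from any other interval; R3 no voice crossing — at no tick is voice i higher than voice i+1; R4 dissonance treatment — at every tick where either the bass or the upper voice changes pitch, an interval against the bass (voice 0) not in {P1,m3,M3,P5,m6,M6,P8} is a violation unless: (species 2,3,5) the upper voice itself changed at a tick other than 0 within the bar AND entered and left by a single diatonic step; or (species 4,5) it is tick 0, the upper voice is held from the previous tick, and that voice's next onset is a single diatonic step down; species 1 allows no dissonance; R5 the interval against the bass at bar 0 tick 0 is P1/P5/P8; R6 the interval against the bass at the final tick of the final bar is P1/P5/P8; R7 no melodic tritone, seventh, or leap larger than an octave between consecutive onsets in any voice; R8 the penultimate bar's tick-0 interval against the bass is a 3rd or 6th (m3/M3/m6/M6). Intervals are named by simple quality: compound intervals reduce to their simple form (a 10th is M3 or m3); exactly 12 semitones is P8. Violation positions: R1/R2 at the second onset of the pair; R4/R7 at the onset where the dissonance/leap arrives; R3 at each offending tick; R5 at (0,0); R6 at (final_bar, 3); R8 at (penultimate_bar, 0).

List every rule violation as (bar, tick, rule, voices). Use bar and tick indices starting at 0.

bar 0: v0=A3 v1=A4 downbeat P8
bar 1: v0=G3 v1=E4 downbeat M6
bar 2: v0=B3 v1=F4 downbeat TT
bar 3: v0=G3 v1=G4 downbeat P8
bar 4: v0=A3 v1=F4 downbeat m6
bar 5: v0=G3 v1=B3 downbeat M3
bar 6: v0=E3 v1=E4 downbeat P8
bar 7: v0=B3 v1=G4 downbeat m6
bar 8: v0=A3 v1=A4 downbeat P8
  -> R4 @ bar 2 tick 0 v(0, 1): B3/F4 TT untreated
  -> R7 @ bar 2 tick 1 v(1,): F4->B4 leap 6st
  -> R1 @ bar 3 tick 0 v(0, 1): B3/B4 P8 -> G3/G4 P8 similar
  -> R4 @ bar 7 tick 3 v(0, 1): B3/F4 TT untreated
  -> R7 @ bar 7 tick 3 v(1,): B4->F4 leap 6st

(2, 0, R4, (0, 1))
(2, 1, R7, (1,))
(3, 0, R1, (0, 1))
(7, 3, R4, (0, 1))
(7, 3, R7, (1,))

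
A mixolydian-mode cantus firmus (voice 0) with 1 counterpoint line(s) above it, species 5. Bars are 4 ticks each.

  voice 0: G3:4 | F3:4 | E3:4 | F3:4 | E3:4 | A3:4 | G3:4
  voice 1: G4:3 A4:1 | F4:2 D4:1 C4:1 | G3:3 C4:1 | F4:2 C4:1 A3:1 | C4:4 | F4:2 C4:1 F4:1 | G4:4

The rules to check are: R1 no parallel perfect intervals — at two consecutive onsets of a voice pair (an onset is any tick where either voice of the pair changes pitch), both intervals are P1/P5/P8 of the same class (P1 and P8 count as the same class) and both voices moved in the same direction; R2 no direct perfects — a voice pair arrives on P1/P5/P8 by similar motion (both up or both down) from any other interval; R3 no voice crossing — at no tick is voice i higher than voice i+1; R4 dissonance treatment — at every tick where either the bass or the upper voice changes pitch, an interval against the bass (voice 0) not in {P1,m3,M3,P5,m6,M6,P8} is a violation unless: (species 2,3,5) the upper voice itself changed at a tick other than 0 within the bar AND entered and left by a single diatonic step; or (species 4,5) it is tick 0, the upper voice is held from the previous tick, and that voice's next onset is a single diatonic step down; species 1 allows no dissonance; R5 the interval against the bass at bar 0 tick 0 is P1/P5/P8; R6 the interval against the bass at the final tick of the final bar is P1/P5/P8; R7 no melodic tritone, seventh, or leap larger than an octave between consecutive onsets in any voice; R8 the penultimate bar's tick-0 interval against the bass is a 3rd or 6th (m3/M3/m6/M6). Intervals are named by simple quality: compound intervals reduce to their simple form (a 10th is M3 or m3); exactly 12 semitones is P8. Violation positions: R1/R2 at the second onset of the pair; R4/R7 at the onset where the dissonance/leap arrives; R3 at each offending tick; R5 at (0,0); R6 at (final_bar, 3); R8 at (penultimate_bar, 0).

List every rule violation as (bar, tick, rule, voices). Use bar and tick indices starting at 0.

bar 0: v0=G3 v1=G4 downbeat P8
bar 1: v0=F3 v1=F4 downbeat P8
bar 2: v0=E3 v1=G3 downbeat m3
bar 3: v0=F3 v1=F4 downbeat P8
bar 4: v0=E3 v1=C4 downbeat m6
bar 5: v0=A3 v1=F4 downbeat m6
bar 6: v0=G3 v1=G4 downbeat P8
  -> R4 @ bar 0 tick 3 v(0, 1): G3/A4 M2 untreated
  -> R2 @ bar 1 tick 0 v(0, 1): G3/A4 M2 -> F3/F4 P8 similar
  -> R2 @ bar 3 tick 0 v(0, 1): E3/C4 m6 -> F3/F4 P8 similar

(0, 3, R4, (0, 1))
(1, 0, R2, (0, 1))
(3, 0, R2, (0, 1))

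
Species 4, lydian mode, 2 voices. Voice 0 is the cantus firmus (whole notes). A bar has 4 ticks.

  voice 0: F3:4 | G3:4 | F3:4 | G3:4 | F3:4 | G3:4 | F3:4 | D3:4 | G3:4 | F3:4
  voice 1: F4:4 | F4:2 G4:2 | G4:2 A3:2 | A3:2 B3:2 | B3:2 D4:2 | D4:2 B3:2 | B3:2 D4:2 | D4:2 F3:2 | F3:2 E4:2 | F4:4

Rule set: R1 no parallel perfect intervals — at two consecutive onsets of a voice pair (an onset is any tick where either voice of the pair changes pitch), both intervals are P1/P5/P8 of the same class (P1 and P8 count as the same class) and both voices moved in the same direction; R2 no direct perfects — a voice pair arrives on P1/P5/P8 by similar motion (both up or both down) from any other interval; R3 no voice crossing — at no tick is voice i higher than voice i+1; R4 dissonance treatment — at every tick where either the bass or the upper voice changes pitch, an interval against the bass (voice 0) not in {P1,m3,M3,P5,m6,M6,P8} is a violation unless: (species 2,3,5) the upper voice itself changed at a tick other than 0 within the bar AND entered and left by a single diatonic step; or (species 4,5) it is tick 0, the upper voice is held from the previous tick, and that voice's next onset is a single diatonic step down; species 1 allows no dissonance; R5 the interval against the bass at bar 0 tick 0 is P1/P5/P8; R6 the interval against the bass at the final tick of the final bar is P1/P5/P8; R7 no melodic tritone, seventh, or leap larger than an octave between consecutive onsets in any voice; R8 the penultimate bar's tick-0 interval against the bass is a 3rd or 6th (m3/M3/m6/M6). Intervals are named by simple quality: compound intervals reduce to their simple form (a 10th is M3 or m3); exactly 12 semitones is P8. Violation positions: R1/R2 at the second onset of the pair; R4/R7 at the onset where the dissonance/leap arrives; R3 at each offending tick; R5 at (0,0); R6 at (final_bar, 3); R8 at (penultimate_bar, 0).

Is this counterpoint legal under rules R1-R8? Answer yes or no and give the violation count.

bar 0: v0=F3 v1=F4 (P8)
bar 1: v0=G3 v1=F4 (m7)
bar 2: v0=F3 v1=G4 (M2)
bar 3: v0=G3 v1=A3 (M2)
bar 4: v0=F3 v1=B3 (TT)
bar 5: v0=G3 v1=D4 (P5)
bar 6: v0=F3 v1=B3 (TT)
bar 7: v0=D3 v1=D4 (P8)
bar 8: v0=G3 v1=F3 (M2)
bar 9: v0=F3 v1=F4 (P8)
  R4 @ bar1.0: G3/F4 m7 untreated
  R4 @ bar2.0: F3/G4 M2 untreated
  R7 @ bar2.2: G4->A3 leap 10st
  R4 @ bar3.0: G3/A3 M2 untreated
  R4 @ bar4.0: F3/B3 TT untreated
  R4 @ bar6.0: F3/B3 TT untreated
  R3 @ bar8.0: G3 above F3
  R4 @ bar8.0: G3/F3 M2 untreated
  R8 @ bar8.0: penult M2 not 3rd/6th
  R3 @ bar8.1: G3 above F3
  R7 @ bar8.2: F3->E4 leap 11st

No (11 violations)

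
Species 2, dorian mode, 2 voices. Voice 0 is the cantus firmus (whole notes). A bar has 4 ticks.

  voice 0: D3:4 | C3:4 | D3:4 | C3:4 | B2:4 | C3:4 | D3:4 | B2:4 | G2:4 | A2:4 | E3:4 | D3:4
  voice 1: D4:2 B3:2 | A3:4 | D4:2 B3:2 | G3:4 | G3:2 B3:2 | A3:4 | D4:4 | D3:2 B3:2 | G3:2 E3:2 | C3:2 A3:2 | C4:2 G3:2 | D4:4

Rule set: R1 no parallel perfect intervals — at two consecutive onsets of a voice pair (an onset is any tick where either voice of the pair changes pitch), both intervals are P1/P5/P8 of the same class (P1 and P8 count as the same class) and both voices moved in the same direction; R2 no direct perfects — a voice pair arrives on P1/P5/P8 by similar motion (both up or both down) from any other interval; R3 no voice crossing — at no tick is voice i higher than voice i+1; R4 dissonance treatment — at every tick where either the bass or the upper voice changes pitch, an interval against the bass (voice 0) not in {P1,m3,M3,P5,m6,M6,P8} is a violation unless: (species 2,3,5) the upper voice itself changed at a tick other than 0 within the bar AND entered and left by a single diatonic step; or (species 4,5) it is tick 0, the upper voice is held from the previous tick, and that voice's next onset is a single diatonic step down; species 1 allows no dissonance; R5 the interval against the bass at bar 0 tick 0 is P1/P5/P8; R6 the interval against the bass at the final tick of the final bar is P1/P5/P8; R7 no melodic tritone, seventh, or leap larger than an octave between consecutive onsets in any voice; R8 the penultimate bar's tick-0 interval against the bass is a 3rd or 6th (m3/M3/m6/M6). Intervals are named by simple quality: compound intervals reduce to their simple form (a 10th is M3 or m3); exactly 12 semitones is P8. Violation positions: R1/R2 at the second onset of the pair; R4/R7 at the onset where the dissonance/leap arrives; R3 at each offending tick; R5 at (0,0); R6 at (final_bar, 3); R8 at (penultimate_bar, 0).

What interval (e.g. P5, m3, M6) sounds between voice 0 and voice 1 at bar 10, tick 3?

m3

voice 0=E3 voice 1=G3 -> m3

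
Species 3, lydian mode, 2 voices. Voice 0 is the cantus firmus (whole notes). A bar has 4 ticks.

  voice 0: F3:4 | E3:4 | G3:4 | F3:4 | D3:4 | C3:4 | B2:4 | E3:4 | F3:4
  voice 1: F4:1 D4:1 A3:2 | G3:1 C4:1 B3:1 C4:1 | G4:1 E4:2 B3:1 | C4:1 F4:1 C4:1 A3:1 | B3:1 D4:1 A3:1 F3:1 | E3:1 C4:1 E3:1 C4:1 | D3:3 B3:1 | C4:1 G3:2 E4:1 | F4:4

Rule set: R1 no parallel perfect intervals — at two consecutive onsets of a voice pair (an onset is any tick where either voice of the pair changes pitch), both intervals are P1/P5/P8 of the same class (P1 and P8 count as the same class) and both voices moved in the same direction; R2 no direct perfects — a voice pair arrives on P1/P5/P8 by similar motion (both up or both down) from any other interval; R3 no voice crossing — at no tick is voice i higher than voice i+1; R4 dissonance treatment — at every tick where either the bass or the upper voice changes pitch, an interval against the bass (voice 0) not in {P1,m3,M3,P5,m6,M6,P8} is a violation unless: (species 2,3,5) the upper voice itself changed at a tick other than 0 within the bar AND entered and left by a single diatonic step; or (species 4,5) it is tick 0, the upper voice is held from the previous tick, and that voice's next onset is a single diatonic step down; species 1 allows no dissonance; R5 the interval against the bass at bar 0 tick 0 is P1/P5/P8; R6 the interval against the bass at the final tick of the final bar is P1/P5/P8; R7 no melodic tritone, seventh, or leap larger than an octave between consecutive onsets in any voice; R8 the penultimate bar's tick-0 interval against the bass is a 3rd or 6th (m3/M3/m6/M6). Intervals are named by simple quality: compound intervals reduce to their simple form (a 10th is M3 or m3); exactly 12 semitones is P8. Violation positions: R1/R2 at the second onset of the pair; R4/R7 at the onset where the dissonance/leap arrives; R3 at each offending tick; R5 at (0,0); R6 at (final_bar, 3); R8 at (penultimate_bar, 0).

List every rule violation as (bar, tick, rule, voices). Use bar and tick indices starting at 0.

bar 0: v0=F3 v1=F4 downbeat P8
bar 1: v0=E3 v1=G3 downbeat m3
bar 2: v0=G3 v1=G4 downbeat P8
bar 3: v0=F3 v1=C4 downbeat P5
bar 4: v0=D3 v1=B3 downbeat M6
bar 5: v0=C3 v1=E3 downbeat M3
bar 6: v0=B2 v1=D3 downbeat m3
bar 7: v0=E3 v1=C4 downbeat m6
bar 8: v0=F3 v1=F4 downbeat P8
  -> R2 @ bar 2 tick 0 v(0, 1): E3/C4 m6 -> G3/G4 P8 similar
  -> R7 @ bar 6 tick 0 v(1,): C4->D3 leap 10st
  -> R1 @ bar 8 tick 0 v(0, 1): E3/E4 P8 -> F3/F4 P8 similar

(2, 0, R2, (0, 1))
(6, 0, R7, (1,))
(8, 0, R1, (0, 1))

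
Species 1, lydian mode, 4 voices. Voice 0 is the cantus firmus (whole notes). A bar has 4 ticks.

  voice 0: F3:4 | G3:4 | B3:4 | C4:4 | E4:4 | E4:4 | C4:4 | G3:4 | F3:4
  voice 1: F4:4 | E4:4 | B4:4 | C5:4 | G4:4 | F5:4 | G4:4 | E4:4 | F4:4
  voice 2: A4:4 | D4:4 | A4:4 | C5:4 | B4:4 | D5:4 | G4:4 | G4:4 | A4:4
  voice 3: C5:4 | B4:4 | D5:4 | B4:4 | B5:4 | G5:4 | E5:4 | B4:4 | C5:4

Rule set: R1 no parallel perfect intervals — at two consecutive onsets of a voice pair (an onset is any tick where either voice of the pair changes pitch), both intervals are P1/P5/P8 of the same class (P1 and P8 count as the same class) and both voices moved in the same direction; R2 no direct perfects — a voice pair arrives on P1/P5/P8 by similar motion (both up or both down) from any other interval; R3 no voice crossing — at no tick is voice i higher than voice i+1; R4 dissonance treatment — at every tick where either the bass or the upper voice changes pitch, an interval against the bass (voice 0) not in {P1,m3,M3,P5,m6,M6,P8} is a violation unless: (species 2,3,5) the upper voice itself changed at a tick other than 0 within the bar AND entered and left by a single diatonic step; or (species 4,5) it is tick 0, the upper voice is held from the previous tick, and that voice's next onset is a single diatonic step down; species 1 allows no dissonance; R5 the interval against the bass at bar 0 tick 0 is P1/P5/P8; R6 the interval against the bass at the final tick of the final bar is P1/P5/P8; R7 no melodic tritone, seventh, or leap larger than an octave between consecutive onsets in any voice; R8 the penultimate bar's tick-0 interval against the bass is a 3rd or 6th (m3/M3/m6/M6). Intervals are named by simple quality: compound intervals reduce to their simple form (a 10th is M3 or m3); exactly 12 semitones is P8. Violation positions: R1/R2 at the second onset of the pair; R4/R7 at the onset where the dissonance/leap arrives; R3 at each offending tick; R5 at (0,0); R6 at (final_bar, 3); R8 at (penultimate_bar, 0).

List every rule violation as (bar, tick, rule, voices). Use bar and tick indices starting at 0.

bar 0: v0=F3 v1=F4 v2=A4 v3=C5 downbeat P5
bar 1: v0=G3 v1=E4 v2=D4 v3=B4 downbeat M3
bar 2: v0=B3 v1=B4 v2=A4 v3=D5 downbeat m3
bar 3: v0=C4 v1=C5 v2=C5 v3=B4 downbeat M7
bar 4: v0=E4 v1=G4 v2=B4 v3=B5 downbeat P5
bar 5: v0=E4 v1=F5 v2=D5 v3=G5 downbeat m3
bar 6: v0=C4 v1=G4 v2=G4 v3=E5 downbeat M3
bar 7: v0=G3 v1=E4 v2=G4 v3=B4 downbeat M3
bar 8: v0=F3 v1=F4 v2=A4 v3=C5 downbeat P5
  -> R5 @ bar 0 tick 0 v(0, 2): opens on M3
  -> R1 @ bar 1 tick 0 v(1, 3): F4/C5 P5 -> E4/B4 P5 similar
  -> R3 @ bar 1 tick 0 v(1, 2): E4 above D4
  -> R3 @ bar 1 tick 1 v(1, 2): E4 above D4
  -> R3 @ bar 1 tick 2 v(1, 2): E4 above D4
  -> R3 @ bar 1 tick 3 v(1, 2): E4 above D4
  -> R2 @ bar 2 tick 0 v(0, 1): G3/E4 M6 -> B3/B4 P8 similar
  -> R3 @ bar 2 tick 0 v(1, 2): B4 above A4
  -> R4 @ bar 2 tick 0 v(0, 2): B3/A4 m7 untreated
  -> R3 @ bar 2 tick 1 v(1, 2): B4 above A4
  -> R3 @ bar 2 tick 2 v(1, 2): B4 above A4
  -> R3 @ bar 2 tick 3 v(1, 2): B4 above A4
  -> R1 @ bar 3 tick 0 v(0, 1): B3/B4 P8 -> C4/C5 P8 similar
  -> R2 @ bar 3 tick 0 v(0, 2): B3/A4 m7 -> C4/C5 P8 similar
  -> R2 @ bar 3 tick 0 v(1, 2): B4/A4 M2 -> C5/C5 P1 similar
  -> R3 @ bar 3 tick 0 v(2, 3): C5 above B4
  -> R4 @ bar 3 tick 0 v(0, 3): C4/B4 M7 untreated
  -> R3 @ bar 3 tick 1 v(2, 3): C5 above B4
  -> R3 @ bar 3 tick 2 v(2, 3): C5 above B4
  -> R3 @ bar 3 tick 3 v(2, 3): C5 above B4
  -> R2 @ bar 4 tick 0 v(0, 3): C4/B4 M7 -> E4/B5 P5 similar
  -> R3 @ bar 5 tick 0 v(1, 2): F5 above D5
  -> R4 @ bar 5 tick 0 v(0, 1): E4/F5 m2 untreated
  -> R4 @ bar 5 tick 0 v(0, 2): E4/D5 m7 untreated
  -> R7 @ bar 5 tick 0 v(1,): G4->F5 leap 10st
  -> R3 @ bar 5 tick 1 v(1, 2): F5 above D5
  -> R3 @ bar 5 tick 2 v(1, 2): F5 above D5
  -> R3 @ bar 5 tick 3 v(1, 2): F5 above D5
  -> R2 @ bar 6 tick 0 v(0, 1): E4/F5 m2 -> C4/G4 P5 similar
  -> R2 @ bar 6 tick 0 v(0, 2): E4/D5 m7 -> C4/G4 P5 similar
  -> R2 @ bar 6 tick 0 v(1, 2): F5/D5 m3 -> G4/G4 P1 similar
  -> R7 @ bar 6 tick 0 v(1,): F5->G4 leap 10st
  -> R2 @ bar 7 tick 0 v(1, 3): G4/E5 M6 -> E4/B4 P5 similar
  -> R8 @ bar 7 tick 0 v(0, 2): penult P8 not 3rd/6th
  -> R1 @ bar 8 tick 0 v(1, 3): E4/B4 P5 -> F4/C5 P5 similar
  -> R6 @ bar 8 tick 3 v(0, 2): closes on M3

(0, 0, R5, (0, 2))
(1, 0, R1, (1, 3))
(1, 0, R3, (1, 2))
(1, 1, R3, (1, 2))
(1, 2, R3, (1, 2))
(1, 3, R3, (1, 2))
(2, 0, R2, (0, 1))
(2, 0, R3, (1, 2))
(2, 0, R4, (0, 2))
(2, 1, R3, (1, 2))
(2, 2, R3, (1, 2))
(2, 3, R3, (1, 2))
(3, 0, R1, (0, 1))
(3, 0, R2, (0, 2))
(3, 0, R2, (1, 2))
(3, 0, R3, (2, 3))
(3, 0, R4, (0, 3))
(3, 1, R3, (2, 3))
(3, 2, R3, (2, 3))
(3, 3, R3, (2, 3))
(4, 0, R2, (0, 3))
(5, 0, R3, (1, 2))
(5, 0, R4, (0, 1))
(5, 0, R4, (0, 2))
(5, 0, R7, (1,))
(5, 1, R3, (1, 2))
(5, 2, R3, (1, 2))
(5, 3, R3, (1, 2))
(6, 0, R2, (0, 1))
(6, 0, R2, (0, 2))
(6, 0, R2, (1, 2))
(6, 0, R7, (1,))
(7, 0, R2, (1, 3))
(7, 0, R8, (0, 2))
(8, 0, R1, (1, 3))
(8, 3, R6, (0, 2))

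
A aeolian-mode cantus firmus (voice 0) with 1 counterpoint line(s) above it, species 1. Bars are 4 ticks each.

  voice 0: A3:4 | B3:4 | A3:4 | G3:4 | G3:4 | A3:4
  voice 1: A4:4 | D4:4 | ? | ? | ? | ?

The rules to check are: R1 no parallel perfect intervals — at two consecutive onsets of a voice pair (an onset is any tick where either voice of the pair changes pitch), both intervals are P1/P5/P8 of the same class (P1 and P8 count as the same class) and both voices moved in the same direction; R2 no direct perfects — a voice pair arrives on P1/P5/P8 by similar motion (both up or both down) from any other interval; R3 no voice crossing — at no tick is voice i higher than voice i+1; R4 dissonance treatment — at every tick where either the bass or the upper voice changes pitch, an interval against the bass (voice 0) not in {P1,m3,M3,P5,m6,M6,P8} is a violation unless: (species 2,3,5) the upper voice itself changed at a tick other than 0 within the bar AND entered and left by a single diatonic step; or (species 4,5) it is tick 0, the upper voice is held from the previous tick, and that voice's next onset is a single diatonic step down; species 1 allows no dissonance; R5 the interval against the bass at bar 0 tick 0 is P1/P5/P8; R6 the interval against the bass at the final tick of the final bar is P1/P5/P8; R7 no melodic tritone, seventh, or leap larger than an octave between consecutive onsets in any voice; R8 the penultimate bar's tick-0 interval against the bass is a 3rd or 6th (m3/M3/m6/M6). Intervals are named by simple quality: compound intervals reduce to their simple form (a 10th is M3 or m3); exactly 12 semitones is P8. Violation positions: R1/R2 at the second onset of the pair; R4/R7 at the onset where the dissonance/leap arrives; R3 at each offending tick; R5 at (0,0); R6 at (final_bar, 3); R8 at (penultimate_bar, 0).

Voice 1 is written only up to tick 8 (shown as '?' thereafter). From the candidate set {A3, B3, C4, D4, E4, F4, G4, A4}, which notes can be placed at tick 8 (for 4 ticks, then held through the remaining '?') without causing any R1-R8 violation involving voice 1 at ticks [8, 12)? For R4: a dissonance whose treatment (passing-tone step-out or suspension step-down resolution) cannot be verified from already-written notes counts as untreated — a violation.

{A4, C4, E4, F4}

A3: violates R2
B3: violates R4
C4: legal
D4: violates R4
E4: legal
F4: legal
G4: violates R4
A4: legal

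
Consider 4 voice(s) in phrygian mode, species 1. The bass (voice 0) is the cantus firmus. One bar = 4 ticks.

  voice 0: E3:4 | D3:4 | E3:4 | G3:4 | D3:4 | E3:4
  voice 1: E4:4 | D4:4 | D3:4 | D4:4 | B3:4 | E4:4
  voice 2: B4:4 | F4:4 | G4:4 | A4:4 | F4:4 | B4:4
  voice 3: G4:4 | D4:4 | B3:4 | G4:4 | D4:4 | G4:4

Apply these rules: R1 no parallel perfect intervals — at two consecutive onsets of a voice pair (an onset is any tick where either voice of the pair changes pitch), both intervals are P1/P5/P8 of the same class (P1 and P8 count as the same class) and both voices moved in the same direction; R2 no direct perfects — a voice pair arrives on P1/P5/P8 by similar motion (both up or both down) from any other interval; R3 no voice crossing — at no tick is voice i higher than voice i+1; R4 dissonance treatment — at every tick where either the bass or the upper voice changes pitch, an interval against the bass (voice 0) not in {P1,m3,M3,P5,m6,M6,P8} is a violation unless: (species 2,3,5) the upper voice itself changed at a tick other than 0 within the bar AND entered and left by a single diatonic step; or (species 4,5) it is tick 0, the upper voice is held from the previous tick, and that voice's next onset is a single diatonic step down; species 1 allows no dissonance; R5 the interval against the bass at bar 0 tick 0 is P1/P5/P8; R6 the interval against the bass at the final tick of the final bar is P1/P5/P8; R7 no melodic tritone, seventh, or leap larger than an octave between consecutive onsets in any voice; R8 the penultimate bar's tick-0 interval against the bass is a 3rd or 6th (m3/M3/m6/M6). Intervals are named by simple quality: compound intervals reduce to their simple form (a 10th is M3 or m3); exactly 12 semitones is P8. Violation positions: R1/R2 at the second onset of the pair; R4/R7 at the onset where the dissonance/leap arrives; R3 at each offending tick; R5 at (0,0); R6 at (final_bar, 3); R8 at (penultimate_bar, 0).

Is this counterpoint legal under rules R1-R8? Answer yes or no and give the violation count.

bar 0: v0=E3 v1=E4 v2=B4 v3=G4 (m3)
bar 1: v0=D3 v1=D4 v2=F4 v3=D4 (P8)
bar 2: v0=E3 v1=D3 v2=G4 v3=B3 (P5)
bar 3: v0=G3 v1=D4 v2=A4 v3=G4 (P8)
bar 4: v0=D3 v1=B3 v2=F4 v3=D4 (P8)
bar 5: v0=E3 v1=E4 v2=B4 v3=G4 (m3)
  R3 @ bar0.0: B4 above G4
  R5 @ bar0.0: opens on m3
  R3 @ bar0.1: B4 above G4
  R3 @ bar0.2: B4 above G4
  R3 @ bar0.3: B4 above G4
  R1 @ bar1.0: E3/E4 P8 -> D3/D4 P8 similar
  R2 @ bar1.0: E3/G4 m3 -> D3/D4 P8 similar
  R2 @ bar1.0: E4/G4 m3 -> D4/D4 P1 similar
  R3 @ bar1.0: F4 above D4
  R7 @ bar1.0: B4->F4 leap 6st
  R3 @ bar1.1: F4 above D4
  R3 @ bar1.2: F4 above D4
  R3 @ bar1.3: F4 above D4
  R3 @ bar2.0: E3 above D3
  R3 @ bar2.0: G4 above B3
  R4 @ bar2.0: E3/D3 M2 untreated
  R3 @ bar2.1: E3 above D3
  R3 @ bar2.1: G4 above B3
  R3 @ bar2.2: E3 above D3
  R3 @ bar2.2: G4 above B3
  R3 @ bar2.3: E3 above D3
  R3 @ bar2.3: G4 above B3
  R2 @ bar3.0: E3/D3 M2 -> G3/D4 P5 similar
  R2 @ bar3.0: E3/B3 P5 -> G3/G4 P8 similar
  R2 @ bar3.0: D3/G4 P4 -> D4/A4 P5 similar
  R3 @ bar3.0: A4 above G4
  R4 @ bar3.0: G3/A4 M2 untreated
  R3 @ bar3.1: A4 above G4
  R3 @ bar3.2: A4 above G4
  R3 @ bar3.3: A4 above G4
  R1 @ bar4.0: G3/G4 P8 -> D3/D4 P8 similar
  R3 @ bar4.0: F4 above D4
  R8 @ bar4.0: penult P8 not 3rd/6th
  R3 @ bar4.1: F4 above D4
  R3 @ bar4.2: F4 above D4
  R3 @ bar4.3: F4 above D4
  R2 @ bar5.0: D3/B3 M6 -> E3/E4 P8 similar
  R2 @ bar5.0: D3/F4 m3 -> E3/B4 P5 similar
  R2 @ bar5.0: B3/F4 TT -> E4/B4 P5 similar
  R3 @ bar5.0: B4 above G4
  R7 @ bar5.0: F4->B4 leap 6st
  R3 @ bar5.1: B4 above G4
  R3 @ bar5.2: B4 above G4
  R3 @ bar5.3: B4 above G4
  R6 @ bar5.3: closes on m3

No (45 violations)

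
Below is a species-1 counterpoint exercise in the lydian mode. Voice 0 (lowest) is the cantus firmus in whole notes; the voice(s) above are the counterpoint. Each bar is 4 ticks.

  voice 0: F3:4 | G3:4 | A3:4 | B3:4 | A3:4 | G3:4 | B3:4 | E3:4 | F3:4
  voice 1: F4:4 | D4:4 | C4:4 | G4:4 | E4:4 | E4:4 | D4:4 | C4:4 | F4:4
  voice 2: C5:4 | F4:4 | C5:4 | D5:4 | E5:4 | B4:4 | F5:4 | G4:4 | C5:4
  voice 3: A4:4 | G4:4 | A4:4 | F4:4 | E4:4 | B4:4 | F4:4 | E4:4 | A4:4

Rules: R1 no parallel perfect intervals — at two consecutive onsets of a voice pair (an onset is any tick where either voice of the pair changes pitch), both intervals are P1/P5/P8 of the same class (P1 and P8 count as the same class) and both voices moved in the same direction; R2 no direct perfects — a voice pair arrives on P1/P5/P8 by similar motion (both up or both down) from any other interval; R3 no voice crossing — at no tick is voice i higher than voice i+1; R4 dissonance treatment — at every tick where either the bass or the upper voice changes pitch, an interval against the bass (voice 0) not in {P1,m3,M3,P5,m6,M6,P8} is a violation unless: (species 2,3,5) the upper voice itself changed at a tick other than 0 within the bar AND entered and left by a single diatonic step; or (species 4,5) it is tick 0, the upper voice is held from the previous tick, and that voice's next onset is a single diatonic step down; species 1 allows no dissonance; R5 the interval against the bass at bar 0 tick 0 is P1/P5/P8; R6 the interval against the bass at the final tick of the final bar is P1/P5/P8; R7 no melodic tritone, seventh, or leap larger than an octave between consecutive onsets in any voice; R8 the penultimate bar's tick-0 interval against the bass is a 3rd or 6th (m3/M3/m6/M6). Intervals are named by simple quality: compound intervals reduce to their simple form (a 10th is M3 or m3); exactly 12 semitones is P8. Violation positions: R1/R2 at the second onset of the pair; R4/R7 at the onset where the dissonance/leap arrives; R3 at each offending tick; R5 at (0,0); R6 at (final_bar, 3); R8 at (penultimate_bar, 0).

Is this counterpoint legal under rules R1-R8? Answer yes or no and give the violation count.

bar 0: v0=F3 v1=F4 v2=C5 v3=A4 (M3)
bar 1: v0=G3 v1=D4 v2=F4 v3=G4 (P8)
bar 2: v0=A3 v1=C4 v2=C5 v3=A4 (P8)
bar 3: v0=B3 v1=G4 v2=D5 v3=F4 (TT)
bar 4: v0=A3 v1=E4 v2=E5 v3=E4 (P5)
bar 5: v0=G3 v1=E4 v2=B4 v3=B4 (M3)
bar 6: v0=B3 v1=D4 v2=F5 v3=F4 (TT)
bar 7: v0=E3 v1=C4 v2=G4 v3=E4 (P8)
bar 8: v0=F3 v1=F4 v2=C5 v3=A4 (M3)
  R3 @ bar0.0: C5 above A4
  R5 @ bar0.0: opens on M3
  R3 @ bar0.1: C5 above A4
  R3 @ bar0.2: C5 above A4
  R3 @ bar0.3: C5 above A4
  R4 @ bar1.0: G3/F4 m7 untreated
  R1 @ bar2.0: G3/G4 P8 -> A3/A4 P8 similar
  R3 @ bar2.0: C5 above A4
  R3 @ bar2.1: C5 above A4
  R3 @ bar2.2: C5 above A4
  R3 @ bar2.3: C5 above A4
  R2 @ bar3.0: C4/C5 P8 -> G4/D5 P5 similar
  R3 @ bar3.0: D5 above F4
  R4 @ bar3.0: B3/F4 TT untreated
  R3 @ bar3.1: D5 above F4
  R3 @ bar3.2: D5 above F4
  R3 @ bar3.3: D5 above F4
  R2 @ bar4.0: B3/G4 m6 -> A3/E4 P5 similar
  R2 @ bar4.0: B3/F4 TT -> A3/E4 P5 similar
  R2 @ bar4.0: G4/F4 M2 -> E4/E4 P1 similar
  R3 @ bar4.0: E5 above E4
  R3 @ bar4.1: E5 above E4
  R3 @ bar4.2: E5 above E4
  R3 @ bar4.3: E5 above E4
  R3 @ bar6.0: F5 above F4
  R4 @ bar6.0: B3/F5 TT untreated
  R4 @ bar6.0: B3/F4 TT untreated
  R7 @ bar6.0: B4->F5 leap 6st
  R7 @ bar6.0: B4->F4 leap 6st
  R3 @ bar6.1: F5 above F4
  R3 @ bar6.2: F5 above F4
  R3 @ bar6.3: F5 above F4
  R2 @ bar7.0: B3/F4 TT -> E3/E4 P8 similar
  R2 @ bar7.0: D4/F5 m3 -> C4/G4 P5 similar
  R3 @ bar7.0: G4 above E4
  R7 @ bar7.0: F5->G4 leap 10st
  R8 @ bar7.0: penult P8 not 3rd/6th
  R3 @ bar7.1: G4 above E4
  R3 @ bar7.2: G4 above E4
  R3 @ bar7.3: G4 above E4
  R1 @ bar8.0: C4/G4 P5 -> F4/C5 P5 similar
  R2 @ bar8.0: E3/C4 m6 -> F3/F4 P8 similar
  R2 @ bar8.0: E3/G4 m3 -> F3/C5 P5 similar
  R3 @ bar8.0: C5 above A4
  R3 @ bar8.1: C5 above A4
  R3 @ bar8.2: C5 above A4
  R3 @ bar8.3: C5 above A4
  R6 @ bar8.3: closes on M3

No (48 violations)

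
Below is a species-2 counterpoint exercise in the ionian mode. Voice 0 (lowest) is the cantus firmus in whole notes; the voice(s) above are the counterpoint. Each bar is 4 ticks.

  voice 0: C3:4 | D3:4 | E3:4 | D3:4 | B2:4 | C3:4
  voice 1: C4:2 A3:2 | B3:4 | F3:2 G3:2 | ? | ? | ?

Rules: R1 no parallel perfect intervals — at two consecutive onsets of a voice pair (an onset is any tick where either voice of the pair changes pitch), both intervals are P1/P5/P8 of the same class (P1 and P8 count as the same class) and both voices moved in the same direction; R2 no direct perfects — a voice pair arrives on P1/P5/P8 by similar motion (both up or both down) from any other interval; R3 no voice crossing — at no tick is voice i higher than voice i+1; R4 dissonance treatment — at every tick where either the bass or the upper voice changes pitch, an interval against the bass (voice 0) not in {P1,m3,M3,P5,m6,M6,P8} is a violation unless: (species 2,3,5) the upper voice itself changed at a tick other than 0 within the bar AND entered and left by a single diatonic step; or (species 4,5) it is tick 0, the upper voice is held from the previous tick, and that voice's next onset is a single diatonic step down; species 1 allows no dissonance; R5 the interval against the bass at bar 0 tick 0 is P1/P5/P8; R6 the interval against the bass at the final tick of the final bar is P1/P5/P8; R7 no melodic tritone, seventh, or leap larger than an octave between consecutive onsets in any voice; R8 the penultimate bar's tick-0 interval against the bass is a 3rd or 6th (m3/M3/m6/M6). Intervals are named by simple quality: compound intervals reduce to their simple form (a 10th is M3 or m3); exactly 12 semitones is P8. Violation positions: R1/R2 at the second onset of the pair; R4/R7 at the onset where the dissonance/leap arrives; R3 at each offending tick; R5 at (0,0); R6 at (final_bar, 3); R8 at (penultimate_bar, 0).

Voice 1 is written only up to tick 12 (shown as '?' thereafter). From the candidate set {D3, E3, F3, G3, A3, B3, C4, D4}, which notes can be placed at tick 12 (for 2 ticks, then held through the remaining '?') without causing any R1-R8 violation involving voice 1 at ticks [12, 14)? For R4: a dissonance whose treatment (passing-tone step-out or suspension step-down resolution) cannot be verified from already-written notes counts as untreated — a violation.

D3: violates R2
E3: violates R4
F3: legal
G3: violates R4
A3: legal
B3: legal
C4: violates R4
D4: legal

{A3, B3, D4, F3}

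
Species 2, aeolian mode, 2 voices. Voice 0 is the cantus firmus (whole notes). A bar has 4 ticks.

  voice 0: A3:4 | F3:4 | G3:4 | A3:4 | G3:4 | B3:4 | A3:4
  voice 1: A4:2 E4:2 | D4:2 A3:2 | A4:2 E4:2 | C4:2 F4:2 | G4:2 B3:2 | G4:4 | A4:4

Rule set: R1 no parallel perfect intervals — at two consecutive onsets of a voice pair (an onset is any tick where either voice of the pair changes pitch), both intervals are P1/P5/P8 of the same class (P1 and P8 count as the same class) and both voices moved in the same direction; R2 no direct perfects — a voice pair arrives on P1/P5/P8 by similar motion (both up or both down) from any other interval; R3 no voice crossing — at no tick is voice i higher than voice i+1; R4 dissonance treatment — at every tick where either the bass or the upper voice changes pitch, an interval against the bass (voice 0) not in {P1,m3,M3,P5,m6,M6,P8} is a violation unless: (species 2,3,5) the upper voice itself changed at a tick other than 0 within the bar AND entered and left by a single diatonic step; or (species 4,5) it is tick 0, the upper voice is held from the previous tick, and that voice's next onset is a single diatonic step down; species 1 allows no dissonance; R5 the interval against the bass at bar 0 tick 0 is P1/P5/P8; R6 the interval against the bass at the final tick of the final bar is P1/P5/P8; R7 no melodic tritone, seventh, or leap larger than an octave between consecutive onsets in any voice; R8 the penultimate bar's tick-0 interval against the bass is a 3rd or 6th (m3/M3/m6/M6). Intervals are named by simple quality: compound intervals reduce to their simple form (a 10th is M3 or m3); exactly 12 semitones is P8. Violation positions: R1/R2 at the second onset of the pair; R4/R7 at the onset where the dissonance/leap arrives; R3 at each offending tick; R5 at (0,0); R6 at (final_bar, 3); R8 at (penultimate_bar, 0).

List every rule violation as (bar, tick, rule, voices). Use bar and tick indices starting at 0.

bar 0: v0=A3 v1=A4 downbeat P8
bar 1: v0=F3 v1=D4 downbeat M6
bar 2: v0=G3 v1=A4 downbeat M2
bar 3: v0=A3 v1=C4 downbeat m3
bar 4: v0=G3 v1=G4 downbeat P8
bar 5: v0=B3 v1=G4 downbeat m6
bar 6: v0=A3 v1=A4 downbeat P8
  -> R4 @ bar 2 tick 0 v(0, 1): G3/A4 M2 untreated

(2, 0, R4, (0, 1))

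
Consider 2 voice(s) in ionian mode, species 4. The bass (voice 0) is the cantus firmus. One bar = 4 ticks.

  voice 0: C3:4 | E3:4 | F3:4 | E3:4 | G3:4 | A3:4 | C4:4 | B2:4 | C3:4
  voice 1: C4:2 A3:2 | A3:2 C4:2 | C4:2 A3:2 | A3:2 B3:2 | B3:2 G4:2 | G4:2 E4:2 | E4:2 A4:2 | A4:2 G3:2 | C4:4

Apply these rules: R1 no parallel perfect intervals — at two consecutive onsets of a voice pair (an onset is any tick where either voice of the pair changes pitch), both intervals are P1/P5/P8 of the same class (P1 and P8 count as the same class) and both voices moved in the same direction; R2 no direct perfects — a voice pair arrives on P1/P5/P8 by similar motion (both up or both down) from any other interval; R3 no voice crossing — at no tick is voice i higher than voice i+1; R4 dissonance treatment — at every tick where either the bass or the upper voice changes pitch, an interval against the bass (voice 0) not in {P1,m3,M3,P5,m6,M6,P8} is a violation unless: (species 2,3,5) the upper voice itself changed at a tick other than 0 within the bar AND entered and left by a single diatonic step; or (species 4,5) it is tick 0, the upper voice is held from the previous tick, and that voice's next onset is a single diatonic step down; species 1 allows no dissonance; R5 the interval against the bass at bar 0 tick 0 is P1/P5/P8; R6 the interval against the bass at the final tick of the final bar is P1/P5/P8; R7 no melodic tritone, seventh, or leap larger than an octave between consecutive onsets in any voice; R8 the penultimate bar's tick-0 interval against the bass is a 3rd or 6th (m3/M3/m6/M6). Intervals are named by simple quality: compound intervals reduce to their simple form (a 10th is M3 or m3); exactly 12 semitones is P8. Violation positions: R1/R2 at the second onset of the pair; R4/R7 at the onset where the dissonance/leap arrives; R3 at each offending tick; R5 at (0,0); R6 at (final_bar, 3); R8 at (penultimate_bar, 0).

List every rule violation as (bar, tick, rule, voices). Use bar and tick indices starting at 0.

(1, 0, R4, (0, 1))
(3, 0, R4, (0, 1))
(5, 0, R4, (0, 1))
(7, 0, R4, (0, 1))
(7, 0, R7, (0,))
(7, 0, R8, (0, 1))
(7, 2, R7, (1,))
(8, 0, R2, (0, 1))

bar 0: v0=C3 v1=C4 downbeat P8
bar 1: v0=E3 v1=A3 downbeat P4
bar 2: v0=F3 v1=C4 downbeat P5
bar 3: v0=E3 v1=A3 downbeat P4
bar 4: v0=G3 v1=B3 downbeat M3
bar 5: v0=A3 v1=G4 downbeat m7
bar 6: v0=C4 v1=E4 downbeat M3
bar 7: v0=B2 v1=A4 downbeat m7
bar 8: v0=C3 v1=C4 downbeat P8
  -> R4 @ bar 1 tick 0 v(0, 1): E3/A3 P4 untreated
  -> R4 @ bar 3 tick 0 v(0, 1): E3/A3 P4 untreated
  -> R4 @ bar 5 tick 0 v(0, 1): A3/G4 m7 untreated
  -> R4 @ bar 7 tick 0 v(0, 1): B2/A4 m7 untreated
  -> R7 @ bar 7 tick 0 v(0,): C4->B2 leap 13st
  -> R8 @ bar 7 tick 0 v(0, 1): penult m7 not 3rd/6th
  -> R7 @ bar 7 tick 2 v(1,): A4->G3 leap 14st
  -> R2 @ bar 8 tick 0 v(0, 1): B2/G3 m6 -> C3/C4 P8 similar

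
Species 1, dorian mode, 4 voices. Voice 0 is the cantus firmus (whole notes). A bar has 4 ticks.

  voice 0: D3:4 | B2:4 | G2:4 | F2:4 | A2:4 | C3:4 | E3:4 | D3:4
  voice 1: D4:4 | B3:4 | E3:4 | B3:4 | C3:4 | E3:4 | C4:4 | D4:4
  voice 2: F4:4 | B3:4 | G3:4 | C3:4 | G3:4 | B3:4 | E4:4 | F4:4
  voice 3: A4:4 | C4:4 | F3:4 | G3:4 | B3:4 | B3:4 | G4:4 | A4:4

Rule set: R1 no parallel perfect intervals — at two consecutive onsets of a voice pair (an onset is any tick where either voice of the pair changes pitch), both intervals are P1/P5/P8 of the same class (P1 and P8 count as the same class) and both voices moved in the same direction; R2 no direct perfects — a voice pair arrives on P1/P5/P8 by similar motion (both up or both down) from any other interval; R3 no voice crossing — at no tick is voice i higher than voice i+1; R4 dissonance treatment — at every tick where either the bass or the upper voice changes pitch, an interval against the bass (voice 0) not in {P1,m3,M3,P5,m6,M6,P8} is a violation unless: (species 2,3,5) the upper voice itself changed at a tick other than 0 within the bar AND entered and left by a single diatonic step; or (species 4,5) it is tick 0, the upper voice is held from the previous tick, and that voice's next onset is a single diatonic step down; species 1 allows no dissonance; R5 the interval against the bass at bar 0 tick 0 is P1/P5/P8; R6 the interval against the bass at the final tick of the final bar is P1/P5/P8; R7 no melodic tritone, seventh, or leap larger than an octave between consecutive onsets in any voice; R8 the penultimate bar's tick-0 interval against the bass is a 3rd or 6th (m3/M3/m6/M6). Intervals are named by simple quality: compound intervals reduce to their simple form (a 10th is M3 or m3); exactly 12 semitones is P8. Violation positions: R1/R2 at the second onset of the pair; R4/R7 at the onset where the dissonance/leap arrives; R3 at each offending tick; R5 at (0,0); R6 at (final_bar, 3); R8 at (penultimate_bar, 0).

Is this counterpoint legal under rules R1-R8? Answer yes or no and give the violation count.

bar 0: v0=D3 v1=D4 v2=F4 v3=A4 (P5)
bar 1: v0=B2 v1=B3 v2=B3 v3=C4 (m2)
bar 2: v0=G2 v1=E3 v2=G3 v3=F3 (m7)
bar 3: v0=F2 v1=B3 v2=C3 v3=G3 (M2)
bar 4: v0=A2 v1=C3 v2=G3 v3=B3 (M2)
bar 5: v0=C3 v1=E3 v2=B3 v3=B3 (M7)
bar 6: v0=E3 v1=C4 v2=E4 v3=G4 (m3)
bar 7: v0=D3 v1=D4 v2=F4 v3=A4 (P5)
  R5 @ bar0.0: opens on m3
  R1 @ bar1.0: D3/D4 P8 -> B2/B3 P8 similar
  R2 @ bar1.0: D3/F4 m3 -> B2/B3 P8 similar
  R2 @ bar1.0: D4/F4 m3 -> B3/B3 P1 similar
  R4 @ bar1.0: B2/C4 m2 untreated
  R7 @ bar1.0: F4->B3 leap 6st
  R1 @ bar2.0: B2/B3 P8 -> G2/G3 P8 similar
  R3 @ bar2.0: G3 above F3
  R4 @ bar2.0: G2/F3 m7 untreated
  R3 @ bar2.1: G3 above F3
  R3 @ bar2.2: G3 above F3
  R3 @ bar2.3: G3 above F3
  R2 @ bar3.0: G2/G3 P8 -> F2/C3 P5 similar
  R3 @ bar3.0: B3 above C3
  R4 @ bar3.0: F2/B3 TT untreated
  R4 @ bar3.0: F2/G3 M2 untreated
  R3 @ bar3.1: B3 above C3
  R3 @ bar3.2: B3 above C3
  R3 @ bar3.3: B3 above C3
  R4 @ bar4.0: A2/G3 m7 untreated
  R4 @ bar4.0: A2/B3 M2 untreated
  R7 @ bar4.0: B3->C3 leap 11st
  R1 @ bar5.0: C3/G3 P5 -> E3/B3 P5 similar
  R4 @ bar5.0: C3/B3 M7 untreated
  R4 @ bar5.0: C3/B3 M7 untreated
  R1 @ bar6.0: E3/B3 P5 -> C4/G4 P5 similar
  R2 @ bar6.0: C3/B3 M7 -> E3/E4 P8 similar
  R8 @ bar6.0: penult P8 not 3rd/6th
  R1 @ bar7.0: C4/G4 P5 -> D4/A4 P5 similar
  R6 @ bar7.3: closes on m3

No (30 violations)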